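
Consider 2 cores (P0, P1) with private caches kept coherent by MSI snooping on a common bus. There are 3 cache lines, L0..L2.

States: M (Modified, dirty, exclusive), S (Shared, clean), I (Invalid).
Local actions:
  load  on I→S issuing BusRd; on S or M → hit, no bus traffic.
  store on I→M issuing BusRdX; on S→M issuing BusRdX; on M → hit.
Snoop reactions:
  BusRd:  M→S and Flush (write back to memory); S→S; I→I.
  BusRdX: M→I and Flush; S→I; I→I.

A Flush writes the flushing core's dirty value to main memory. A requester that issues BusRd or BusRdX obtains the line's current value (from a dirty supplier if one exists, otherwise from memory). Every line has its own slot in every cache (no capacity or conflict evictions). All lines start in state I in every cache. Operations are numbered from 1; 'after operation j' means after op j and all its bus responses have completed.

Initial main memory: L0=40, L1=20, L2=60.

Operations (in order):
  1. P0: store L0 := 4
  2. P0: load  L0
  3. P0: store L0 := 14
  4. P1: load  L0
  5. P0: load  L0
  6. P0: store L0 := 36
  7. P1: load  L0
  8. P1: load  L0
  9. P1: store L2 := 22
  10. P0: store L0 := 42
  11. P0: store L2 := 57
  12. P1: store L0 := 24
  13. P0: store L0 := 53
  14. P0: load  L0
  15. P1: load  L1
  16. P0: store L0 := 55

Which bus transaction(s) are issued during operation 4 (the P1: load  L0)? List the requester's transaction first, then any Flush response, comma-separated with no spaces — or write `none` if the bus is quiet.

bus = BusRd,Flush

[1] P0: store L0 := 4 | P0:M(4), P1:I | bus: BusRdX
[2] P0: load  L0 | P0:M(4), P1:I | bus: none
[3] P0: store L0 := 14 | P0:M(14), P1:I | bus: none
[4] P1: load  L0 | P0:S(14), P1:S(14) | bus: BusRd,Flush
[5] P0: load  L0 | P0:S(14), P1:S(14) | bus: none
[6] P0: store L0 := 36 | P0:M(36), P1:I | bus: BusRdX
[7] P1: load  L0 | P0:S(36), P1:S(36) | bus: BusRd,Flush
[8] P1: load  L0 | P0:S(36), P1:S(36) | bus: none
[9] P1: store L2 := 22 | P0:I, P1:M(22) | bus: BusRdX
[10] P0: store L0 := 42 | P0:M(42), P1:I | bus: BusRdX
[11] P0: store L2 := 57 | P0:M(57), P1:I | bus: BusRdX,Flush
[12] P1: store L0 := 24 | P0:I, P1:M(24) | bus: BusRdX,Flush
[13] P0: store L0 := 53 | P0:M(53), P1:I | bus: BusRdX,Flush
[14] P0: load  L0 | P0:M(53), P1:I | bus: none
[15] P1: load  L1 | P0:I, P1:S(20) | bus: BusRd
[16] P0: store L0 := 55 | P0:M(55), P1:I | bus: none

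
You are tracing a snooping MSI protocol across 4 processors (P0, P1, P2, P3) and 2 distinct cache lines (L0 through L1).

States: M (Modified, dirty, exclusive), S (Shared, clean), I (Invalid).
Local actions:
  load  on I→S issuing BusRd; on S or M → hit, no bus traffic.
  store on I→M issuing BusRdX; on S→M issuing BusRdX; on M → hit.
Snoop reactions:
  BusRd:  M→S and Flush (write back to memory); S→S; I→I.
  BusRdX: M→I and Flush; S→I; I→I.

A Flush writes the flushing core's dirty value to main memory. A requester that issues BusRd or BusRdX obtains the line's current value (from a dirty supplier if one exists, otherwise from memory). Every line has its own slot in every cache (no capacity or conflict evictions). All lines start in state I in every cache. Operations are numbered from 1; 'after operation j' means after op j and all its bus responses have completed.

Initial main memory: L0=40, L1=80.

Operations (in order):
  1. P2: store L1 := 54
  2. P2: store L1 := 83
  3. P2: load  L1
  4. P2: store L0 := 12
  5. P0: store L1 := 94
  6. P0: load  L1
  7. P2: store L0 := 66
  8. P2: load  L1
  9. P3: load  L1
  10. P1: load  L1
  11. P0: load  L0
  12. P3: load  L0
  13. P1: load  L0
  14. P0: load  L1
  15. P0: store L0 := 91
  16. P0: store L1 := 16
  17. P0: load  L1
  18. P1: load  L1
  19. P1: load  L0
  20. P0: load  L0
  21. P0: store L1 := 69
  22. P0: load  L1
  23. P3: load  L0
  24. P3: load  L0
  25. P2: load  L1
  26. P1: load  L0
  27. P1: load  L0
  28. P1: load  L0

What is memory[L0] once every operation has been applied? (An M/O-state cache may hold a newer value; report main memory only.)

memory[L0] = 91

1. P2: store L1 := 54  bus=[BusRdX]  L1: P0=I P1=I P2=M P3=I  mem[L1]=80
2. P2: store L1 := 83  bus=[-]  L1: P0=I P1=I P2=M P3=I  mem[L1]=80
3. P2: load  L1  bus=[-]  L1: P0=I P1=I P2=M P3=I  mem[L1]=80
4. P2: store L0 := 12  bus=[BusRdX]  L0: P0=I P1=I P2=M P3=I  mem[L0]=40
5. P0: store L1 := 94  bus=[BusRdX,Flush]  L1: P0=M P1=I P2=I P3=I  mem[L1]=83
6. P0: load  L1  bus=[-]  L1: P0=M P1=I P2=I P3=I  mem[L1]=83
7. P2: store L0 := 66  bus=[-]  L0: P0=I P1=I P2=M P3=I  mem[L0]=40
8. P2: load  L1  bus=[BusRd,Flush]  L1: P0=S P1=I P2=S P3=I  mem[L1]=94
9. P3: load  L1  bus=[BusRd]  L1: P0=S P1=I P2=S P3=S  mem[L1]=94
10. P1: load  L1  bus=[BusRd]  L1: P0=S P1=S P2=S P3=S  mem[L1]=94
11. P0: load  L0  bus=[BusRd,Flush]  L0: P0=S P1=I P2=S P3=I  mem[L0]=66
12. P3: load  L0  bus=[BusRd]  L0: P0=S P1=I P2=S P3=S  mem[L0]=66
13. P1: load  L0  bus=[BusRd]  L0: P0=S P1=S P2=S P3=S  mem[L0]=66
14. P0: load  L1  bus=[-]  L1: P0=S P1=S P2=S P3=S  mem[L1]=94
15. P0: store L0 := 91  bus=[BusRdX]  L0: P0=M P1=I P2=I P3=I  mem[L0]=66
16. P0: store L1 := 16  bus=[BusRdX]  L1: P0=M P1=I P2=I P3=I  mem[L1]=94
17. P0: load  L1  bus=[-]  L1: P0=M P1=I P2=I P3=I  mem[L1]=94
18. P1: load  L1  bus=[BusRd,Flush]  L1: P0=S P1=S P2=I P3=I  mem[L1]=16
19. P1: load  L0  bus=[BusRd,Flush]  L0: P0=S P1=S P2=I P3=I  mem[L0]=91
20. P0: load  L0  bus=[-]  L0: P0=S P1=S P2=I P3=I  mem[L0]=91
21. P0: store L1 := 69  bus=[BusRdX]  L1: P0=M P1=I P2=I P3=I  mem[L1]=16
22. P0: load  L1  bus=[-]  L1: P0=M P1=I P2=I P3=I  mem[L1]=16
23. P3: load  L0  bus=[BusRd]  L0: P0=S P1=S P2=I P3=S  mem[L0]=91
24. P3: load  L0  bus=[-]  L0: P0=S P1=S P2=I P3=S  mem[L0]=91
25. P2: load  L1  bus=[BusRd,Flush]  L1: P0=S P1=I P2=S P3=I  mem[L1]=69
26. P1: load  L0  bus=[-]  L0: P0=S P1=S P2=I P3=S  mem[L0]=91
27. P1: load  L0  bus=[-]  L0: P0=S P1=S P2=I P3=S  mem[L0]=91
28. P1: load  L0  bus=[-]  L0: P0=S P1=S P2=I P3=S  mem[L0]=91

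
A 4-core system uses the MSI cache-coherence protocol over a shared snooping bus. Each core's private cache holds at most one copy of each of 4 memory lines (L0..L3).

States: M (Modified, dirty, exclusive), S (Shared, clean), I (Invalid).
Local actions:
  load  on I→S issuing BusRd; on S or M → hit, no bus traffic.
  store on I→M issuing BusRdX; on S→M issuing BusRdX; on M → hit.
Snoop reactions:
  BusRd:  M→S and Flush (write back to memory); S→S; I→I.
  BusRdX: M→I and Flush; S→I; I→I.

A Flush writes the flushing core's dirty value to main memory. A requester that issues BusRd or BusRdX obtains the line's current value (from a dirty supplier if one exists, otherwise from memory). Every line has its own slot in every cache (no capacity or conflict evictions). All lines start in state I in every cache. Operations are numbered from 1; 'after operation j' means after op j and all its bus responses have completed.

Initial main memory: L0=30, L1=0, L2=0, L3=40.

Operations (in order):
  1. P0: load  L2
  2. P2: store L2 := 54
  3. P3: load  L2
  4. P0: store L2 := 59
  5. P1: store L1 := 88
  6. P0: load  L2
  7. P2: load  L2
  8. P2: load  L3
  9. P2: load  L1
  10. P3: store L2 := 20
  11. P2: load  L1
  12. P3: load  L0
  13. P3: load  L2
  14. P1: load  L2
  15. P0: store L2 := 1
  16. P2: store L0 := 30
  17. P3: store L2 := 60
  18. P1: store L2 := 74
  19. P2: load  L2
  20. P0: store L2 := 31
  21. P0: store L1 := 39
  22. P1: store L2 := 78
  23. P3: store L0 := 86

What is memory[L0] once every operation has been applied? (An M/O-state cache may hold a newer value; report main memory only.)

[1] P0: load  L2 | P0:S(0), P1:I, P2:I, P3:I | bus: BusRd
[2] P2: store L2 := 54 | P0:I, P1:I, P2:M(54), P3:I | bus: BusRdX
[3] P3: load  L2 | P0:I, P1:I, P2:S(54), P3:S(54) | bus: BusRd,Flush
[4] P0: store L2 := 59 | P0:M(59), P1:I, P2:I, P3:I | bus: BusRdX
[5] P1: store L1 := 88 | P0:I, P1:M(88), P2:I, P3:I | bus: BusRdX
[6] P0: load  L2 | P0:M(59), P1:I, P2:I, P3:I | bus: none
[7] P2: load  L2 | P0:S(59), P1:I, P2:S(59), P3:I | bus: BusRd,Flush
[8] P2: load  L3 | P0:I, P1:I, P2:S(40), P3:I | bus: BusRd
[9] P2: load  L1 | P0:I, P1:S(88), P2:S(88), P3:I | bus: BusRd,Flush
[10] P3: store L2 := 20 | P0:I, P1:I, P2:I, P3:M(20) | bus: BusRdX
[11] P2: load  L1 | P0:I, P1:S(88), P2:S(88), P3:I | bus: none
[12] P3: load  L0 | P0:I, P1:I, P2:I, P3:S(30) | bus: BusRd
[13] P3: load  L2 | P0:I, P1:I, P2:I, P3:M(20) | bus: none
[14] P1: load  L2 | P0:I, P1:S(20), P2:I, P3:S(20) | bus: BusRd,Flush
[15] P0: store L2 := 1 | P0:M(1), P1:I, P2:I, P3:I | bus: BusRdX
[16] P2: store L0 := 30 | P0:I, P1:I, P2:M(30), P3:I | bus: BusRdX
[17] P3: store L2 := 60 | P0:I, P1:I, P2:I, P3:M(60) | bus: BusRdX,Flush
[18] P1: store L2 := 74 | P0:I, P1:M(74), P2:I, P3:I | bus: BusRdX,Flush
[19] P2: load  L2 | P0:I, P1:S(74), P2:S(74), P3:I | bus: BusRd,Flush
[20] P0: store L2 := 31 | P0:M(31), P1:I, P2:I, P3:I | bus: BusRdX
[21] P0: store L1 := 39 | P0:M(39), P1:I, P2:I, P3:I | bus: BusRdX
[22] P1: store L2 := 78 | P0:I, P1:M(78), P2:I, P3:I | bus: BusRdX,Flush
[23] P3: store L0 := 86 | P0:I, P1:I, P2:I, P3:M(86) | bus: BusRdX,Flush

memory[L0] = 30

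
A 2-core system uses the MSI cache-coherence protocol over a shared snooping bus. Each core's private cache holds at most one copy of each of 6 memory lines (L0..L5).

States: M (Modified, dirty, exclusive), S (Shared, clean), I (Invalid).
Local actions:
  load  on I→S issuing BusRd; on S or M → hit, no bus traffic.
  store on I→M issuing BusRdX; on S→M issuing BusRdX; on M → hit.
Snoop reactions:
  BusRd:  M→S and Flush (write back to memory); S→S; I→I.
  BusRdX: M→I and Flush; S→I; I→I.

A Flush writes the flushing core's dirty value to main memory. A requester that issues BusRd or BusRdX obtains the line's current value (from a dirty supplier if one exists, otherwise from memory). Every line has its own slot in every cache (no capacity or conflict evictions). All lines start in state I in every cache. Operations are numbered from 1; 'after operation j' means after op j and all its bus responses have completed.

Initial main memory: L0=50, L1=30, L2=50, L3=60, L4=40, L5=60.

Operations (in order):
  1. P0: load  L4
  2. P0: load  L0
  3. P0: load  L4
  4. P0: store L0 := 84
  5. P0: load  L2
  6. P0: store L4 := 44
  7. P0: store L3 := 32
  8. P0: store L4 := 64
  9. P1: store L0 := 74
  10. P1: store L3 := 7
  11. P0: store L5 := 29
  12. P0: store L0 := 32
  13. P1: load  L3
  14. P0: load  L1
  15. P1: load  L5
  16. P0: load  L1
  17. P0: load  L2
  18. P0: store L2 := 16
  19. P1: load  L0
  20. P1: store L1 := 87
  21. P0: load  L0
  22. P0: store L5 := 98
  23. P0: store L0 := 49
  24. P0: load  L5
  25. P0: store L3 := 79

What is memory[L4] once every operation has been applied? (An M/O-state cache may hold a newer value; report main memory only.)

[1] P0: load  L4 | P0:S(40), P1:I | bus: BusRd
[2] P0: load  L0 | P0:S(50), P1:I | bus: BusRd
[3] P0: load  L4 | P0:S(40), P1:I | bus: none
[4] P0: store L0 := 84 | P0:M(84), P1:I | bus: BusRdX
[5] P0: load  L2 | P0:S(50), P1:I | bus: BusRd
[6] P0: store L4 := 44 | P0:M(44), P1:I | bus: BusRdX
[7] P0: store L3 := 32 | P0:M(32), P1:I | bus: BusRdX
[8] P0: store L4 := 64 | P0:M(64), P1:I | bus: none
[9] P1: store L0 := 74 | P0:I, P1:M(74) | bus: BusRdX,Flush
[10] P1: store L3 := 7 | P0:I, P1:M(7) | bus: BusRdX,Flush
[11] P0: store L5 := 29 | P0:M(29), P1:I | bus: BusRdX
[12] P0: store L0 := 32 | P0:M(32), P1:I | bus: BusRdX,Flush
[13] P1: load  L3 | P0:I, P1:M(7) | bus: none
[14] P0: load  L1 | P0:S(30), P1:I | bus: BusRd
[15] P1: load  L5 | P0:S(29), P1:S(29) | bus: BusRd,Flush
[16] P0: load  L1 | P0:S(30), P1:I | bus: none
[17] P0: load  L2 | P0:S(50), P1:I | bus: none
[18] P0: store L2 := 16 | P0:M(16), P1:I | bus: BusRdX
[19] P1: load  L0 | P0:S(32), P1:S(32) | bus: BusRd,Flush
[20] P1: store L1 := 87 | P0:I, P1:M(87) | bus: BusRdX
[21] P0: load  L0 | P0:S(32), P1:S(32) | bus: none
[22] P0: store L5 := 98 | P0:M(98), P1:I | bus: BusRdX
[23] P0: store L0 := 49 | P0:M(49), P1:I | bus: BusRdX
[24] P0: load  L5 | P0:M(98), P1:I | bus: none
[25] P0: store L3 := 79 | P0:M(79), P1:I | bus: BusRdX,Flush

memory[L4] = 40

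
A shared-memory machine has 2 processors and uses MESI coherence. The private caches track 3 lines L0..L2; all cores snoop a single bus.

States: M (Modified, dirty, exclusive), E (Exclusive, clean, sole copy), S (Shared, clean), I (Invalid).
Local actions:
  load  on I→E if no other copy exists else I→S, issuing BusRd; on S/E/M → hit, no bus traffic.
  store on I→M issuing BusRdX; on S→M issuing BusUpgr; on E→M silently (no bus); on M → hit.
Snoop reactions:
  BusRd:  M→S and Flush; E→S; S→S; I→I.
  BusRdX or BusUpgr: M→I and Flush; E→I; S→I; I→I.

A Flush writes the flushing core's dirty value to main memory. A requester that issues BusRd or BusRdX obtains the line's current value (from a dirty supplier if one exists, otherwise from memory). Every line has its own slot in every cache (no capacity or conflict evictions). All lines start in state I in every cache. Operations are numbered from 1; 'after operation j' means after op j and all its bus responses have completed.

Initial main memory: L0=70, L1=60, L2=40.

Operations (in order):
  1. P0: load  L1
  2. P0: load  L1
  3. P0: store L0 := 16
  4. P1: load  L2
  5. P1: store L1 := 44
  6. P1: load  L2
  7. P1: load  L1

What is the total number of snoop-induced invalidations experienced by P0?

step 1: P0: load  L1  ⟶  EI  (L1)  txn=BusRd  M[L1]=60
step 2: P0: load  L1  ⟶  EI  (L1)  txn=∅  M[L1]=60
step 3: P0: store L0 := 16  ⟶  MI  (L0)  txn=BusRdX  M[L0]=70
step 4: P1: load  L2  ⟶  IE  (L2)  txn=BusRd  M[L2]=40
step 5: P1: store L1 := 44  ⟶  IM  (L1)  txn=BusRdX  M[L1]=60
step 6: P1: load  L2  ⟶  IE  (L2)  txn=∅  M[L2]=40
step 7: P1: load  L1  ⟶  IM  (L1)  txn=∅  M[L1]=60

invalidations = 1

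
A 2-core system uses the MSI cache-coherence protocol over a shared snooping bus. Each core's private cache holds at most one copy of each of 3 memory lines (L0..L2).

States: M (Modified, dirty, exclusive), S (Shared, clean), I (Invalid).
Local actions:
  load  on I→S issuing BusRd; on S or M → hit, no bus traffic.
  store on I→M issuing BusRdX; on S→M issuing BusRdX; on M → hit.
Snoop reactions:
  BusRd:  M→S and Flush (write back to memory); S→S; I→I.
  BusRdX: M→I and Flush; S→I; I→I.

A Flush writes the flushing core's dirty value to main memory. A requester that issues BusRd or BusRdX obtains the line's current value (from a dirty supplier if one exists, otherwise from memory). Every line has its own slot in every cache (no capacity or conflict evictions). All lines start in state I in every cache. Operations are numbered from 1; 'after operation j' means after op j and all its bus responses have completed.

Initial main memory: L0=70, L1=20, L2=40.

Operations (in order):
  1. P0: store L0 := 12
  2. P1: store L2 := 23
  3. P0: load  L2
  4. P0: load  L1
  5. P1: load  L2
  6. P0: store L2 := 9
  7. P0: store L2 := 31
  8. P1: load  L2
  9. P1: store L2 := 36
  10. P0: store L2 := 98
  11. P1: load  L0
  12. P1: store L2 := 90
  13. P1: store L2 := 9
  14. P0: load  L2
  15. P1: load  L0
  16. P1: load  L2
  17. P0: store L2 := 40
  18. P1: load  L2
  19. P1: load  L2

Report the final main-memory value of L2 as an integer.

memory[L2] = 40

[1] P0: store L0 := 12 | P0:M(12), P1:I | bus: BusRdX
[2] P1: store L2 := 23 | P0:I, P1:M(23) | bus: BusRdX
[3] P0: load  L2 | P0:S(23), P1:S(23) | bus: BusRd,Flush
[4] P0: load  L1 | P0:S(20), P1:I | bus: BusRd
[5] P1: load  L2 | P0:S(23), P1:S(23) | bus: none
[6] P0: store L2 := 9 | P0:M(9), P1:I | bus: BusRdX
[7] P0: store L2 := 31 | P0:M(31), P1:I | bus: none
[8] P1: load  L2 | P0:S(31), P1:S(31) | bus: BusRd,Flush
[9] P1: store L2 := 36 | P0:I, P1:M(36) | bus: BusRdX
[10] P0: store L2 := 98 | P0:M(98), P1:I | bus: BusRdX,Flush
[11] P1: load  L0 | P0:S(12), P1:S(12) | bus: BusRd,Flush
[12] P1: store L2 := 90 | P0:I, P1:M(90) | bus: BusRdX,Flush
[13] P1: store L2 := 9 | P0:I, P1:M(9) | bus: none
[14] P0: load  L2 | P0:S(9), P1:S(9) | bus: BusRd,Flush
[15] P1: load  L0 | P0:S(12), P1:S(12) | bus: none
[16] P1: load  L2 | P0:S(9), P1:S(9) | bus: none
[17] P0: store L2 := 40 | P0:M(40), P1:I | bus: BusRdX
[18] P1: load  L2 | P0:S(40), P1:S(40) | bus: BusRd,Flush
[19] P1: load  L2 | P0:S(40), P1:S(40) | bus: none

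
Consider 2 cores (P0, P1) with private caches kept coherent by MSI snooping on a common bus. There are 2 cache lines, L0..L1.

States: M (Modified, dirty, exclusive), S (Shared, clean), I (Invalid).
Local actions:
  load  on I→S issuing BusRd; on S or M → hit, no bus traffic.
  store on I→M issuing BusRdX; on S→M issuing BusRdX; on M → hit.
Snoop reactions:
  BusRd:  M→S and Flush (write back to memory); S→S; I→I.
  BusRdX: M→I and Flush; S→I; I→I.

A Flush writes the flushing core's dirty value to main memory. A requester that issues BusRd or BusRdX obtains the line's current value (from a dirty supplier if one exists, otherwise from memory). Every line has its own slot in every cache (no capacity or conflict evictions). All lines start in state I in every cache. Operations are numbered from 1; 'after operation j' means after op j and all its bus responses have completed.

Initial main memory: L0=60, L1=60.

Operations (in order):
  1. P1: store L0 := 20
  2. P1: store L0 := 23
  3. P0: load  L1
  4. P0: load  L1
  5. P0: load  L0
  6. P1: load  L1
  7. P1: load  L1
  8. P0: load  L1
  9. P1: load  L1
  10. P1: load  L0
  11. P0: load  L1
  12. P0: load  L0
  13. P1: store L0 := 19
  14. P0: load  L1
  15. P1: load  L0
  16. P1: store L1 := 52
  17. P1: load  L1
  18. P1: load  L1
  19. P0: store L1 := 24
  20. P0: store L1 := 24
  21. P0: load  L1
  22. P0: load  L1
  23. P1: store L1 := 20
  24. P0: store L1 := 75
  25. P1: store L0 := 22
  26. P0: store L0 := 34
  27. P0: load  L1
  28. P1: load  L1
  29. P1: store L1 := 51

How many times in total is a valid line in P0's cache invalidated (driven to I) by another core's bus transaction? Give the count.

invalidations = 4

[1] P1: store L0 := 20 | P0:I, P1:M(20) | bus: BusRdX
[2] P1: store L0 := 23 | P0:I, P1:M(23) | bus: none
[3] P0: load  L1 | P0:S(60), P1:I | bus: BusRd
[4] P0: load  L1 | P0:S(60), P1:I | bus: none
[5] P0: load  L0 | P0:S(23), P1:S(23) | bus: BusRd,Flush
[6] P1: load  L1 | P0:S(60), P1:S(60) | bus: BusRd
[7] P1: load  L1 | P0:S(60), P1:S(60) | bus: none
[8] P0: load  L1 | P0:S(60), P1:S(60) | bus: none
[9] P1: load  L1 | P0:S(60), P1:S(60) | bus: none
[10] P1: load  L0 | P0:S(23), P1:S(23) | bus: none
[11] P0: load  L1 | P0:S(60), P1:S(60) | bus: none
[12] P0: load  L0 | P0:S(23), P1:S(23) | bus: none
[13] P1: store L0 := 19 | P0:I, P1:M(19) | bus: BusRdX
[14] P0: load  L1 | P0:S(60), P1:S(60) | bus: none
[15] P1: load  L0 | P0:I, P1:M(19) | bus: none
[16] P1: store L1 := 52 | P0:I, P1:M(52) | bus: BusRdX
[17] P1: load  L1 | P0:I, P1:M(52) | bus: none
[18] P1: load  L1 | P0:I, P1:M(52) | bus: none
[19] P0: store L1 := 24 | P0:M(24), P1:I | bus: BusRdX,Flush
[20] P0: store L1 := 24 | P0:M(24), P1:I | bus: none
[21] P0: load  L1 | P0:M(24), P1:I | bus: none
[22] P0: load  L1 | P0:M(24), P1:I | bus: none
[23] P1: store L1 := 20 | P0:I, P1:M(20) | bus: BusRdX,Flush
[24] P0: store L1 := 75 | P0:M(75), P1:I | bus: BusRdX,Flush
[25] P1: store L0 := 22 | P0:I, P1:M(22) | bus: none
[26] P0: store L0 := 34 | P0:M(34), P1:I | bus: BusRdX,Flush
[27] P0: load  L1 | P0:M(75), P1:I | bus: none
[28] P1: load  L1 | P0:S(75), P1:S(75) | bus: BusRd,Flush
[29] P1: store L1 := 51 | P0:I, P1:M(51) | bus: BusRdX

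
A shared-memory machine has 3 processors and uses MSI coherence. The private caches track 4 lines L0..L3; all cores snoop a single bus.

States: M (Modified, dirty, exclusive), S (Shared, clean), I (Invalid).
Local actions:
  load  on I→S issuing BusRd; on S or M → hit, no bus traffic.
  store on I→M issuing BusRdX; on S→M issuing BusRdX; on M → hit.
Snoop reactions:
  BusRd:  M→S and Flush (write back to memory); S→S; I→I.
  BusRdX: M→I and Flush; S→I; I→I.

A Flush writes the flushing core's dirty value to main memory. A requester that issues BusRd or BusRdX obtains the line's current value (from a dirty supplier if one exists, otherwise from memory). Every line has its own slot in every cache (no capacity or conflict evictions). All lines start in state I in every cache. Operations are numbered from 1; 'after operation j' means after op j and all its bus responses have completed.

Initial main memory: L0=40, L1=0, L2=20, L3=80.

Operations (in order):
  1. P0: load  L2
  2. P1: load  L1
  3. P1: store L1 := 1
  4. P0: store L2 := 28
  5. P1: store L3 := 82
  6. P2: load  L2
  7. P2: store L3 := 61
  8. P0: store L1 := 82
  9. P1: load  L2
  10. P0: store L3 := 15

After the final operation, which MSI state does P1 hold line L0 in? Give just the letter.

step 1: P0: load  L2  ⟶  SII  (L2)  txn=BusRd  M[L2]=20
step 2: P1: load  L1  ⟶  ISI  (L1)  txn=BusRd  M[L1]=0
step 3: P1: store L1 := 1  ⟶  IMI  (L1)  txn=BusRdX  M[L1]=0
step 4: P0: store L2 := 28  ⟶  MII  (L2)  txn=BusRdX  M[L2]=20
step 5: P1: store L3 := 82  ⟶  IMI  (L3)  txn=BusRdX  M[L3]=80
step 6: P2: load  L2  ⟶  SIS  (L2)  txn=BusRd+Flush  M[L2]=28
step 7: P2: store L3 := 61  ⟶  IIM  (L3)  txn=BusRdX+Flush  M[L3]=82
step 8: P0: store L1 := 82  ⟶  MII  (L1)  txn=BusRdX+Flush  M[L1]=1
step 9: P1: load  L2  ⟶  SSS  (L2)  txn=BusRd  M[L2]=28
step 10: P0: store L3 := 15  ⟶  MII  (L3)  txn=BusRdX+Flush  M[L3]=61

state = I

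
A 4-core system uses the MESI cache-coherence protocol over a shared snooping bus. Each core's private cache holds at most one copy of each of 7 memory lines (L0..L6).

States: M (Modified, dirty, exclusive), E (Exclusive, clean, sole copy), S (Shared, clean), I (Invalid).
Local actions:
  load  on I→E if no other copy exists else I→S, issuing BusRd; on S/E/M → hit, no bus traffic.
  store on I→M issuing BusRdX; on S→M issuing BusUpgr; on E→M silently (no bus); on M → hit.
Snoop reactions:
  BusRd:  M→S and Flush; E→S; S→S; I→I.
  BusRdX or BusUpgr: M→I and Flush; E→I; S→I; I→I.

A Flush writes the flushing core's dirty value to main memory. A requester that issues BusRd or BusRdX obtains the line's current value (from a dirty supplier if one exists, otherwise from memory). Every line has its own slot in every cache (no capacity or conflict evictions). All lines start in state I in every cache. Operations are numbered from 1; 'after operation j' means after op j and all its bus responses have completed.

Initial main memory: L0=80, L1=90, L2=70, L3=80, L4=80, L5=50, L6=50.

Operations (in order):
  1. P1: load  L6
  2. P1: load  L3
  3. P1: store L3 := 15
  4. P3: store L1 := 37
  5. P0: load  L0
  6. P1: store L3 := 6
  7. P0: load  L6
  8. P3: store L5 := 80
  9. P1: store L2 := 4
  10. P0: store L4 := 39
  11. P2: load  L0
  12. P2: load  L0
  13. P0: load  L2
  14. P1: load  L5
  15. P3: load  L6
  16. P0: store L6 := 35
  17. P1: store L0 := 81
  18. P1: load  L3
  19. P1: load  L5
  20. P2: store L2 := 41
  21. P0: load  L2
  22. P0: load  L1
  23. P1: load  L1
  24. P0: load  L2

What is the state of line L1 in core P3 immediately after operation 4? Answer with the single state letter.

state = M

step 1: P1: load  L6  ⟶  IEII  (L6)  txn=BusRd  M[L6]=50
step 2: P1: load  L3  ⟶  IEII  (L3)  txn=BusRd  M[L3]=80
step 3: P1: store L3 := 15  ⟶  IMII  (L3)  txn=∅  M[L3]=80
step 4: P3: store L1 := 37  ⟶  IIIM  (L1)  txn=BusRdX  M[L1]=90
step 5: P0: load  L0  ⟶  EIII  (L0)  txn=BusRd  M[L0]=80
step 6: P1: store L3 := 6  ⟶  IMII  (L3)  txn=∅  M[L3]=80
step 7: P0: load  L6  ⟶  SSII  (L6)  txn=BusRd  M[L6]=50
step 8: P3: store L5 := 80  ⟶  IIIM  (L5)  txn=BusRdX  M[L5]=50
step 9: P1: store L2 := 4  ⟶  IMII  (L2)  txn=BusRdX  M[L2]=70
step 10: P0: store L4 := 39  ⟶  MIII  (L4)  txn=BusRdX  M[L4]=80
step 11: P2: load  L0  ⟶  SISI  (L0)  txn=BusRd  M[L0]=80
step 12: P2: load  L0  ⟶  SISI  (L0)  txn=∅  M[L0]=80
step 13: P0: load  L2  ⟶  SSII  (L2)  txn=BusRd+Flush  M[L2]=4
step 14: P1: load  L5  ⟶  ISIS  (L5)  txn=BusRd+Flush  M[L5]=80
step 15: P3: load  L6  ⟶  SSIS  (L6)  txn=BusRd  M[L6]=50
step 16: P0: store L6 := 35  ⟶  MIII  (L6)  txn=BusUpgr  M[L6]=50
step 17: P1: store L0 := 81  ⟶  IMII  (L0)  txn=BusRdX  M[L0]=80
step 18: P1: load  L3  ⟶  IMII  (L3)  txn=∅  M[L3]=80
step 19: P1: load  L5  ⟶  ISIS  (L5)  txn=∅  M[L5]=80
step 20: P2: store L2 := 41  ⟶  IIMI  (L2)  txn=BusRdX  M[L2]=4
step 21: P0: load  L2  ⟶  SISI  (L2)  txn=BusRd+Flush  M[L2]=41
step 22: P0: load  L1  ⟶  SIIS  (L1)  txn=BusRd+Flush  M[L1]=37
step 23: P1: load  L1  ⟶  SSIS  (L1)  txn=BusRd  M[L1]=37
step 24: P0: load  L2  ⟶  SISI  (L2)  txn=∅  M[L2]=41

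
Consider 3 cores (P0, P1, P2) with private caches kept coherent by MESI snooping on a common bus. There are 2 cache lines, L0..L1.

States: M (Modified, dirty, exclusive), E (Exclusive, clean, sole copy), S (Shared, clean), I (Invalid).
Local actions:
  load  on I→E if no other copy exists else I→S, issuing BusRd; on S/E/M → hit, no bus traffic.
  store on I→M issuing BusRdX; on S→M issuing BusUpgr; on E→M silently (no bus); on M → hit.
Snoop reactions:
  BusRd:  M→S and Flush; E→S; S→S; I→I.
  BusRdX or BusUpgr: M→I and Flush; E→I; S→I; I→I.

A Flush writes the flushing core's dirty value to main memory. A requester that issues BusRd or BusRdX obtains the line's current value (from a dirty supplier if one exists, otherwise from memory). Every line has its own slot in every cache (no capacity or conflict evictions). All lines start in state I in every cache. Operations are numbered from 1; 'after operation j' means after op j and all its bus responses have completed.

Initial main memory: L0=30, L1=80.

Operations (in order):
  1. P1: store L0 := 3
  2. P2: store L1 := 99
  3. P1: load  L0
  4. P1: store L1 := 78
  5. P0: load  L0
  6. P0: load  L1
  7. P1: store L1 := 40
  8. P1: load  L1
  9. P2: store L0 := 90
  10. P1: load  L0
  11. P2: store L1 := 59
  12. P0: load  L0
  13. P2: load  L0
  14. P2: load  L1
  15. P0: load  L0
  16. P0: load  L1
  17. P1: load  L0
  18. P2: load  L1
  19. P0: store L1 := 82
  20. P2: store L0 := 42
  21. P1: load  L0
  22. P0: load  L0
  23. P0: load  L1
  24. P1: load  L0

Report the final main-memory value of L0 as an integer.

[1] P1: store L0 := 3 | P0:I, P1:M(3), P2:I | bus: BusRdX
[2] P2: store L1 := 99 | P0:I, P1:I, P2:M(99) | bus: BusRdX
[3] P1: load  L0 | P0:I, P1:M(3), P2:I | bus: none
[4] P1: store L1 := 78 | P0:I, P1:M(78), P2:I | bus: BusRdX,Flush
[5] P0: load  L0 | P0:S(3), P1:S(3), P2:I | bus: BusRd,Flush
[6] P0: load  L1 | P0:S(78), P1:S(78), P2:I | bus: BusRd,Flush
[7] P1: store L1 := 40 | P0:I, P1:M(40), P2:I | bus: BusUpgr
[8] P1: load  L1 | P0:I, P1:M(40), P2:I | bus: none
[9] P2: store L0 := 90 | P0:I, P1:I, P2:M(90) | bus: BusRdX
[10] P1: load  L0 | P0:I, P1:S(90), P2:S(90) | bus: BusRd,Flush
[11] P2: store L1 := 59 | P0:I, P1:I, P2:M(59) | bus: BusRdX,Flush
[12] P0: load  L0 | P0:S(90), P1:S(90), P2:S(90) | bus: BusRd
[13] P2: load  L0 | P0:S(90), P1:S(90), P2:S(90) | bus: none
[14] P2: load  L1 | P0:I, P1:I, P2:M(59) | bus: none
[15] P0: load  L0 | P0:S(90), P1:S(90), P2:S(90) | bus: none
[16] P0: load  L1 | P0:S(59), P1:I, P2:S(59) | bus: BusRd,Flush
[17] P1: load  L0 | P0:S(90), P1:S(90), P2:S(90) | bus: none
[18] P2: load  L1 | P0:S(59), P1:I, P2:S(59) | bus: none
[19] P0: store L1 := 82 | P0:M(82), P1:I, P2:I | bus: BusUpgr
[20] P2: store L0 := 42 | P0:I, P1:I, P2:M(42) | bus: BusUpgr
[21] P1: load  L0 | P0:I, P1:S(42), P2:S(42) | bus: BusRd,Flush
[22] P0: load  L0 | P0:S(42), P1:S(42), P2:S(42) | bus: BusRd
[23] P0: load  L1 | P0:M(82), P1:I, P2:I | bus: none
[24] P1: load  L0 | P0:S(42), P1:S(42), P2:S(42) | bus: none

memory[L0] = 42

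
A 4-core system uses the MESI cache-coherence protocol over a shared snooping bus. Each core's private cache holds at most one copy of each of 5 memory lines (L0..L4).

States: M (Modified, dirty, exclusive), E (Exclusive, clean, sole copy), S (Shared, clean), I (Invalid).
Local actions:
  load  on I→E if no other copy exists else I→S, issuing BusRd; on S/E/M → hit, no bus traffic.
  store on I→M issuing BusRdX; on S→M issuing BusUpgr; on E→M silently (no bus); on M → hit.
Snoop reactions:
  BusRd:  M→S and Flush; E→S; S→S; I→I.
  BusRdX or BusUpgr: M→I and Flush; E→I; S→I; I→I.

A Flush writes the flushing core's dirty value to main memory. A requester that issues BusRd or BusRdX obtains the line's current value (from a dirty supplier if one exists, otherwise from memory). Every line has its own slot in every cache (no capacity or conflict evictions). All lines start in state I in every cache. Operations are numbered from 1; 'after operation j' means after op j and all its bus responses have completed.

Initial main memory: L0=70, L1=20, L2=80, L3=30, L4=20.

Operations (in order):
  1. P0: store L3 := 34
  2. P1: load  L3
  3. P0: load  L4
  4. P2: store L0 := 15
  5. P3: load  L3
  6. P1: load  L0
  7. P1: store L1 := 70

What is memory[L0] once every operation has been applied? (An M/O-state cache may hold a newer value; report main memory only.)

memory[L0] = 15

step 1: P0: store L3 := 34  ⟶  MIII  (L3)  txn=BusRdX  M[L3]=30
step 2: P1: load  L3  ⟶  SSII  (L3)  txn=BusRd+Flush  M[L3]=34
step 3: P0: load  L4  ⟶  EIII  (L4)  txn=BusRd  M[L4]=20
step 4: P2: store L0 := 15  ⟶  IIMI  (L0)  txn=BusRdX  M[L0]=70
step 5: P3: load  L3  ⟶  SSIS  (L3)  txn=BusRd  M[L3]=34
step 6: P1: load  L0  ⟶  ISSI  (L0)  txn=BusRd+Flush  M[L0]=15
step 7: P1: store L1 := 70  ⟶  IMII  (L1)  txn=BusRdX  M[L1]=20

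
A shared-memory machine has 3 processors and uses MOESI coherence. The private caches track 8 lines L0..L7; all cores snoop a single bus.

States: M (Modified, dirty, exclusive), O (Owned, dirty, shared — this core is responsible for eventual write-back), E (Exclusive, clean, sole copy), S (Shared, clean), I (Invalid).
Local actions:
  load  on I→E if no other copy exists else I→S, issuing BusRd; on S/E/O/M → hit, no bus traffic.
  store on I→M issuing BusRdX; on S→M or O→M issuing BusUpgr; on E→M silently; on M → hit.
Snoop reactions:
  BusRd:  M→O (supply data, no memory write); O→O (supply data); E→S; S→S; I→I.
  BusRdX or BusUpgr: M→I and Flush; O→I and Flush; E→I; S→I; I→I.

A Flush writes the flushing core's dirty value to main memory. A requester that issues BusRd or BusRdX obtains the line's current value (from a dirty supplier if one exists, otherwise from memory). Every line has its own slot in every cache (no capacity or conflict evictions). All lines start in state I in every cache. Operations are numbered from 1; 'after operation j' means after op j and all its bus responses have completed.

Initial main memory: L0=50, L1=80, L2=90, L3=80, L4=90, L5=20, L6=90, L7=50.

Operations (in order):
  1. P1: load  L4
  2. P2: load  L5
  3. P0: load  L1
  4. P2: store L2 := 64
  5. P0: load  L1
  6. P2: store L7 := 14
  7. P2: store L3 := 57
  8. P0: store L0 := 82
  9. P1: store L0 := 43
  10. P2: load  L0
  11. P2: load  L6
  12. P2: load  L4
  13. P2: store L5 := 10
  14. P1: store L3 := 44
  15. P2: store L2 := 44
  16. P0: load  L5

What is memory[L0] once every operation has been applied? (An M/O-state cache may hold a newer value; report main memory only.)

1. P1: load  L4  bus=[BusRd]  L4: P0=I P1=E P2=I  mem[L4]=90
2. P2: load  L5  bus=[BusRd]  L5: P0=I P1=I P2=E  mem[L5]=20
3. P0: load  L1  bus=[BusRd]  L1: P0=E P1=I P2=I  mem[L1]=80
4. P2: store L2 := 64  bus=[BusRdX]  L2: P0=I P1=I P2=M  mem[L2]=90
5. P0: load  L1  bus=[-]  L1: P0=E P1=I P2=I  mem[L1]=80
6. P2: store L7 := 14  bus=[BusRdX]  L7: P0=I P1=I P2=M  mem[L7]=50
7. P2: store L3 := 57  bus=[BusRdX]  L3: P0=I P1=I P2=M  mem[L3]=80
8. P0: store L0 := 82  bus=[BusRdX]  L0: P0=M P1=I P2=I  mem[L0]=50
9. P1: store L0 := 43  bus=[BusRdX,Flush]  L0: P0=I P1=M P2=I  mem[L0]=82
10. P2: load  L0  bus=[BusRd]  L0: P0=I P1=O P2=S  mem[L0]=82
11. P2: load  L6  bus=[BusRd]  L6: P0=I P1=I P2=E  mem[L6]=90
12. P2: load  L4  bus=[BusRd]  L4: P0=I P1=S P2=S  mem[L4]=90
13. P2: store L5 := 10  bus=[-]  L5: P0=I P1=I P2=M  mem[L5]=20
14. P1: store L3 := 44  bus=[BusRdX,Flush]  L3: P0=I P1=M P2=I  mem[L3]=57
15. P2: store L2 := 44  bus=[-]  L2: P0=I P1=I P2=M  mem[L2]=90
16. P0: load  L5  bus=[BusRd]  L5: P0=S P1=I P2=O  mem[L5]=20

memory[L0] = 82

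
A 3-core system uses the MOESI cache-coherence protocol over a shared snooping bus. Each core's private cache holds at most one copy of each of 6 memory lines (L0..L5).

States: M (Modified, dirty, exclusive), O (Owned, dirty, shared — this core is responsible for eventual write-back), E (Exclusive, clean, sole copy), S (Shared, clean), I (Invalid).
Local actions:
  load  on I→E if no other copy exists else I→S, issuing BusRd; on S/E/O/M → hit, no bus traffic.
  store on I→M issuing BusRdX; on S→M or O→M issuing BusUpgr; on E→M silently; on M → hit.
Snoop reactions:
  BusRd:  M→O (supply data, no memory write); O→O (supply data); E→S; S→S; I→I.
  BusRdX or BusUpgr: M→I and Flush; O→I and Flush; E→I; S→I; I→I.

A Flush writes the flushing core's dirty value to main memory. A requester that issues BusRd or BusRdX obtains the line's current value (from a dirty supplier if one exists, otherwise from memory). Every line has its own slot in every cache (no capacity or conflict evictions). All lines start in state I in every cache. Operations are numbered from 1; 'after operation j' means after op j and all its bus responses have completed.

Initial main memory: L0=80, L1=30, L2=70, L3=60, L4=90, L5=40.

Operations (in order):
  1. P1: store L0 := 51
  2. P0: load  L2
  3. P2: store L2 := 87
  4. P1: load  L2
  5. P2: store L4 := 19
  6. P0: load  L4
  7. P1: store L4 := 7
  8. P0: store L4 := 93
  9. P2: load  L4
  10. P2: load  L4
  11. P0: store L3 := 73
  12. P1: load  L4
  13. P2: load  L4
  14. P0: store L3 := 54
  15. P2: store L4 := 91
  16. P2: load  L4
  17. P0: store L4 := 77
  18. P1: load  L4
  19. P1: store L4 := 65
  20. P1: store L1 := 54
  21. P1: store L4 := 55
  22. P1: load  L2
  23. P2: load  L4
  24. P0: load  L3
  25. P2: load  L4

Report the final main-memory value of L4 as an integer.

memory[L4] = 77

  op1 P1: store L0 := 51 → I/M/I on L0; bus BusRdX; mem=80
  op2 P0: load  L2 → E/I/I on L2; bus BusRd; mem=70
  op3 P2: store L2 := 87 → I/I/M on L2; bus BusRdX; mem=70
  op4 P1: load  L2 → I/S/O on L2; bus BusRd; mem=70
  op5 P2: store L4 := 19 → I/I/M on L4; bus BusRdX; mem=90
  op6 P0: load  L4 → S/I/O on L4; bus BusRd; mem=90
  op7 P1: store L4 := 7 → I/M/I on L4; bus BusRdX Flush; mem=19
  op8 P0: store L4 := 93 → M/I/I on L4; bus BusRdX Flush; mem=7
  op9 P2: load  L4 → O/I/S on L4; bus BusRd; mem=7
  op10 P2: load  L4 → O/I/S on L4; bus (none); mem=7
  op11 P0: store L3 := 73 → M/I/I on L3; bus BusRdX; mem=60
  op12 P1: load  L4 → O/S/S on L4; bus BusRd; mem=7
  op13 P2: load  L4 → O/S/S on L4; bus (none); mem=7
  op14 P0: store L3 := 54 → M/I/I on L3; bus (none); mem=60
  op15 P2: store L4 := 91 → I/I/M on L4; bus BusUpgr Flush; mem=93
  op16 P2: load  L4 → I/I/M on L4; bus (none); mem=93
  op17 P0: store L4 := 77 → M/I/I on L4; bus BusRdX Flush; mem=91
  op18 P1: load  L4 → O/S/I on L4; bus BusRd; mem=91
  op19 P1: store L4 := 65 → I/M/I on L4; bus BusUpgr Flush; mem=77
  op20 P1: store L1 := 54 → I/M/I on L1; bus BusRdX; mem=30
  op21 P1: store L4 := 55 → I/M/I on L4; bus (none); mem=77
  op22 P1: load  L2 → I/S/O on L2; bus (none); mem=70
  op23 P2: load  L4 → I/O/S on L4; bus BusRd; mem=77
  op24 P0: load  L3 → M/I/I on L3; bus (none); mem=60
  op25 P2: load  L4 → I/O/S on L4; bus (none); mem=77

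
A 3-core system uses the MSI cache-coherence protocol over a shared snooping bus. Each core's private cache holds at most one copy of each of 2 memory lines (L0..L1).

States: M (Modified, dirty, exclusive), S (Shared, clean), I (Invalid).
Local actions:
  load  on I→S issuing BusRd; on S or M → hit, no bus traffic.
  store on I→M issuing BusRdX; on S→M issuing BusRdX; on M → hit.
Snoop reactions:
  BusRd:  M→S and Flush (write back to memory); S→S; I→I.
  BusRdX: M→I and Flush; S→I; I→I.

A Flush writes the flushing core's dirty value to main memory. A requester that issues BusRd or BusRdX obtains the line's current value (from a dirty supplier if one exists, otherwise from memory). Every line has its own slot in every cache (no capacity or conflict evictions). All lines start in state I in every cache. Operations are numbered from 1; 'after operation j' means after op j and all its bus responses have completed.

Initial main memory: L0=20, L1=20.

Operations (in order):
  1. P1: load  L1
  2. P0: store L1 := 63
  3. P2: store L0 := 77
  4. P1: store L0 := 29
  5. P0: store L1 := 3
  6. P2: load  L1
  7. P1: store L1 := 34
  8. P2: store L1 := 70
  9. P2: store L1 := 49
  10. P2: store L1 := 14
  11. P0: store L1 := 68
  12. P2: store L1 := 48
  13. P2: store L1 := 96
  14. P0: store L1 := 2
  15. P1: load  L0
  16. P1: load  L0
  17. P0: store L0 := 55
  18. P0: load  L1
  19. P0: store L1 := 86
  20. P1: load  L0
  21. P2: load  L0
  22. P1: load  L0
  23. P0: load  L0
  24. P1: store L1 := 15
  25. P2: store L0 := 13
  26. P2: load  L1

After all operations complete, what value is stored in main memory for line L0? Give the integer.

memory[L0] = 55

1. P1: load  L1  bus=[BusRd]  L1: P0=I P1=S P2=I  mem[L1]=20
2. P0: store L1 := 63  bus=[BusRdX]  L1: P0=M P1=I P2=I  mem[L1]=20
3. P2: store L0 := 77  bus=[BusRdX]  L0: P0=I P1=I P2=M  mem[L0]=20
4. P1: store L0 := 29  bus=[BusRdX,Flush]  L0: P0=I P1=M P2=I  mem[L0]=77
5. P0: store L1 := 3  bus=[-]  L1: P0=M P1=I P2=I  mem[L1]=20
6. P2: load  L1  bus=[BusRd,Flush]  L1: P0=S P1=I P2=S  mem[L1]=3
7. P1: store L1 := 34  bus=[BusRdX]  L1: P0=I P1=M P2=I  mem[L1]=3
8. P2: store L1 := 70  bus=[BusRdX,Flush]  L1: P0=I P1=I P2=M  mem[L1]=34
9. P2: store L1 := 49  bus=[-]  L1: P0=I P1=I P2=M  mem[L1]=34
10. P2: store L1 := 14  bus=[-]  L1: P0=I P1=I P2=M  mem[L1]=34
11. P0: store L1 := 68  bus=[BusRdX,Flush]  L1: P0=M P1=I P2=I  mem[L1]=14
12. P2: store L1 := 48  bus=[BusRdX,Flush]  L1: P0=I P1=I P2=M  mem[L1]=68
13. P2: store L1 := 96  bus=[-]  L1: P0=I P1=I P2=M  mem[L1]=68
14. P0: store L1 := 2  bus=[BusRdX,Flush]  L1: P0=M P1=I P2=I  mem[L1]=96
15. P1: load  L0  bus=[-]  L0: P0=I P1=M P2=I  mem[L0]=77
16. P1: load  L0  bus=[-]  L0: P0=I P1=M P2=I  mem[L0]=77
17. P0: store L0 := 55  bus=[BusRdX,Flush]  L0: P0=M P1=I P2=I  mem[L0]=29
18. P0: load  L1  bus=[-]  L1: P0=M P1=I P2=I  mem[L1]=96
19. P0: store L1 := 86  bus=[-]  L1: P0=M P1=I P2=I  mem[L1]=96
20. P1: load  L0  bus=[BusRd,Flush]  L0: P0=S P1=S P2=I  mem[L0]=55
21. P2: load  L0  bus=[BusRd]  L0: P0=S P1=S P2=S  mem[L0]=55
22. P1: load  L0  bus=[-]  L0: P0=S P1=S P2=S  mem[L0]=55
23. P0: load  L0  bus=[-]  L0: P0=S P1=S P2=S  mem[L0]=55
24. P1: store L1 := 15  bus=[BusRdX,Flush]  L1: P0=I P1=M P2=I  mem[L1]=86
25. P2: store L0 := 13  bus=[BusRdX]  L0: P0=I P1=I P2=M  mem[L0]=55
26. P2: load  L1  bus=[BusRd,Flush]  L1: P0=I P1=S P2=S  mem[L1]=15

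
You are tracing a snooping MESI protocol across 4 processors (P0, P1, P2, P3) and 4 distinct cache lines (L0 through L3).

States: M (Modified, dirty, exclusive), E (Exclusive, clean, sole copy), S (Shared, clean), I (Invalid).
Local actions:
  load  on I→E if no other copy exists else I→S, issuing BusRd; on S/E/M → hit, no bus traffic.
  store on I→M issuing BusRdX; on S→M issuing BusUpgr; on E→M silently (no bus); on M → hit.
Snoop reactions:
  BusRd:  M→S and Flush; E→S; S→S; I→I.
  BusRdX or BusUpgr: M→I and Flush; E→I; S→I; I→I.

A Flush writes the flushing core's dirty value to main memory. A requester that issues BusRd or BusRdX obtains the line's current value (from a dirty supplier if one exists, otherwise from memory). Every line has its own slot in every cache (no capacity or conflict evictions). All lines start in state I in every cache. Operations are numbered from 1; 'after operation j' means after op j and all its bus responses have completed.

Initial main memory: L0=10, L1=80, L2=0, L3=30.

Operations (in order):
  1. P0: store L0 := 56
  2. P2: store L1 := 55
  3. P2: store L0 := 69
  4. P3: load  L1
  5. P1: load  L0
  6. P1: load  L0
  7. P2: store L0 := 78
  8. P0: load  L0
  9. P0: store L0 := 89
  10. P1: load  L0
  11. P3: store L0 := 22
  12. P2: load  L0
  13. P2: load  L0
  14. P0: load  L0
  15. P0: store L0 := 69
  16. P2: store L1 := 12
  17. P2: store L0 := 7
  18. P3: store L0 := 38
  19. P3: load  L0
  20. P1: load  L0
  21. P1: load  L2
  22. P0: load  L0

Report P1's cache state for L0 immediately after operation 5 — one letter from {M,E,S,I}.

state = S

1. P0: store L0 := 56  bus=[BusRdX]  L0: P0=M P1=I P2=I P3=I  mem[L0]=10
2. P2: store L1 := 55  bus=[BusRdX]  L1: P0=I P1=I P2=M P3=I  mem[L1]=80
3. P2: store L0 := 69  bus=[BusRdX,Flush]  L0: P0=I P1=I P2=M P3=I  mem[L0]=56
4. P3: load  L1  bus=[BusRd,Flush]  L1: P0=I P1=I P2=S P3=S  mem[L1]=55
5. P1: load  L0  bus=[BusRd,Flush]  L0: P0=I P1=S P2=S P3=I  mem[L0]=69
6. P1: load  L0  bus=[-]  L0: P0=I P1=S P2=S P3=I  mem[L0]=69
7. P2: store L0 := 78  bus=[BusUpgr]  L0: P0=I P1=I P2=M P3=I  mem[L0]=69
8. P0: load  L0  bus=[BusRd,Flush]  L0: P0=S P1=I P2=S P3=I  mem[L0]=78
9. P0: store L0 := 89  bus=[BusUpgr]  L0: P0=M P1=I P2=I P3=I  mem[L0]=78
10. P1: load  L0  bus=[BusRd,Flush]  L0: P0=S P1=S P2=I P3=I  mem[L0]=89
11. P3: store L0 := 22  bus=[BusRdX]  L0: P0=I P1=I P2=I P3=M  mem[L0]=89
12. P2: load  L0  bus=[BusRd,Flush]  L0: P0=I P1=I P2=S P3=S  mem[L0]=22
13. P2: load  L0  bus=[-]  L0: P0=I P1=I P2=S P3=S  mem[L0]=22
14. P0: load  L0  bus=[BusRd]  L0: P0=S P1=I P2=S P3=S  mem[L0]=22
15. P0: store L0 := 69  bus=[BusUpgr]  L0: P0=M P1=I P2=I P3=I  mem[L0]=22
16. P2: store L1 := 12  bus=[BusUpgr]  L1: P0=I P1=I P2=M P3=I  mem[L1]=55
17. P2: store L0 := 7  bus=[BusRdX,Flush]  L0: P0=I P1=I P2=M P3=I  mem[L0]=69
18. P3: store L0 := 38  bus=[BusRdX,Flush]  L0: P0=I P1=I P2=I P3=M  mem[L0]=7
19. P3: load  L0  bus=[-]  L0: P0=I P1=I P2=I P3=M  mem[L0]=7
20. P1: load  L0  bus=[BusRd,Flush]  L0: P0=I P1=S P2=I P3=S  mem[L0]=38
21. P1: load  L2  bus=[BusRd]  L2: P0=I P1=E P2=I P3=I  mem[L2]=0
22. P0: load  L0  bus=[BusRd]  L0: P0=S P1=S P2=I P3=S  mem[L0]=38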